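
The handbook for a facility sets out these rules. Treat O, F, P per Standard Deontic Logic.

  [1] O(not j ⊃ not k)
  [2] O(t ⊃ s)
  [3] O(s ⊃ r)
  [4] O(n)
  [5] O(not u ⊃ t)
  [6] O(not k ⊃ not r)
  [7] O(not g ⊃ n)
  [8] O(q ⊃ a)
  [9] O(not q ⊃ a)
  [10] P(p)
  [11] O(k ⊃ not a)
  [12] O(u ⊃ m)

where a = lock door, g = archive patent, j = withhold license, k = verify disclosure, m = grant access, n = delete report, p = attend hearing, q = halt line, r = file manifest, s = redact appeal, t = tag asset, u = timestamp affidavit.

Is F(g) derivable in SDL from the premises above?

No

Premise 7 is O(not g ⊃ n); even if O(n) held, inferring O(not g) would be affirming the consequent — invalid.
No other premise forces O(not g). An ideal world satisfying every premise can still have g true, so F(g) is not derivable.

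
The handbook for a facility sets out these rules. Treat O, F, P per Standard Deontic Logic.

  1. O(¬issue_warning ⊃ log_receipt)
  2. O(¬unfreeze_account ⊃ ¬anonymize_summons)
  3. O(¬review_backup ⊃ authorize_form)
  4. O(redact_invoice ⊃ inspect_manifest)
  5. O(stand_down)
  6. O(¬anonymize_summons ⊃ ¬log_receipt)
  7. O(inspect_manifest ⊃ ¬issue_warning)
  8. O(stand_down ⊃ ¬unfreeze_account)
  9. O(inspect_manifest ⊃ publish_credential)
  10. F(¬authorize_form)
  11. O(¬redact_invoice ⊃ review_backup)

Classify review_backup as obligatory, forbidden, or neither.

Obligatory

Premise 5 gives O(stand_down).
With premise 8, O(stand_down ⊃ ¬unfreeze_account), the K-axiom yields O(¬unfreeze_account).
From O(¬unfreeze_account) and premise 2, O(¬unfreeze_account ⊃ ¬anonymize_summons), we obtain O(¬anonymize_summons).
With premise 6, O(¬anonymize_summons ⊃ ¬log_receipt), the K-axiom yields O(¬log_receipt).
Premise 1, O(¬issue_warning ⊃ log_receipt), contraposes to O(¬log_receipt ⊃ issue_warning); with O(¬log_receipt) we get O(issue_warning).
Premise 7 is O(inspect_manifest ⊃ ¬issue_warning); contrapositively O(issue_warning ⊃ ¬inspect_manifest). Since O(issue_warning) holds, K gives O(¬inspect_manifest).
The contrapositive of premise 4 (O(redact_invoice ⊃ inspect_manifest)) is O(¬inspect_manifest ⊃ ¬redact_invoice), and O(¬inspect_manifest) is already established, so O(¬redact_invoice).
Premise 11 is O(¬redact_invoice ⊃ review_backup); since O(¬redact_invoice), deontic closure gives O(review_backup).
Premises 3, 9, 10 do not contribute to this derivation.
Hence review_backup is obligatory.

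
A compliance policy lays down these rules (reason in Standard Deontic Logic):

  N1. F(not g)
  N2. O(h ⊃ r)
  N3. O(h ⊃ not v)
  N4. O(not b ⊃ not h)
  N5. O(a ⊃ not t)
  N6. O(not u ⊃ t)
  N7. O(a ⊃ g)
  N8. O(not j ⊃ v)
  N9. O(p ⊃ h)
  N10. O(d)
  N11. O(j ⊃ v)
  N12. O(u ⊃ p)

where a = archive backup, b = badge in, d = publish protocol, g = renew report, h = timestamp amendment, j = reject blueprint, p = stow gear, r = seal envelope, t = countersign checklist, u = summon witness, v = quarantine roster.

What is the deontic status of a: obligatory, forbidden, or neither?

Premises 8 and 11 cover both cases: O(not j ⊃ v) and O(j ⊃ v). Since not j ∨ j is a tautology, O(v) follows.
Premise 3, O(h ⊃ not v), contraposes to O(v ⊃ not h); with O(v) we get O(not h).
Premise 9, O(p ⊃ h), contraposes to O(not h ⊃ not p); with O(not h) we get O(not p).
Premise 12, O(u ⊃ p), contraposes to O(not p ⊃ not u); with O(not p) we get O(not u).
From O(not u) and premise 6, O(not u ⊃ t), we obtain O(t).
The contrapositive of premise 5 (O(a ⊃ not t)) is O(t ⊃ not a), and O(t) is already established, so O(not a).
Premises 1, 2, 4, 7, 10 do not contribute to this derivation.
Thus O(not a), which is F(a): a is forbidden.

Forbidden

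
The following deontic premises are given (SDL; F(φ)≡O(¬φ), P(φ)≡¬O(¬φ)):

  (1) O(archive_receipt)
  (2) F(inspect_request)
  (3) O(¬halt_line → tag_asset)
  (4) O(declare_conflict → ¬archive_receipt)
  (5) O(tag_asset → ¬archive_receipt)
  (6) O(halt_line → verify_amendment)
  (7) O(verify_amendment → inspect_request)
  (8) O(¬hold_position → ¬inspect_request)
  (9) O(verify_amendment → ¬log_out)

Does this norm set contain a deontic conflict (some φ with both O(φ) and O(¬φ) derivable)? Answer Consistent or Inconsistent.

Inconsistent

Premise 2 is F(inspect_request), i.e. O(¬inspect_request).
Premise 7, O(verify_amendment → inspect_request), contraposes to O(¬inspect_request → ¬verify_amendment); with O(¬inspect_request) we get O(¬verify_amendment).
The contrapositive of premise 6 (O(halt_line → verify_amendment)) is O(¬verify_amendment → ¬halt_line), and O(¬verify_amendment) is already established, so O(¬halt_line).
Premise 3 is O(¬halt_line → tag_asset); since O(¬halt_line), deontic closure gives O(tag_asset).
From O(tag_asset) and premise 5, O(tag_asset → ¬archive_receipt), we obtain O(¬archive_receipt).
However, premise 1 gives O(archive_receipt).
We now have both O(¬archive_receipt) and O(archive_receipt) — archive_receipt is simultaneously obligatory and forbidden, violating the D-axiom.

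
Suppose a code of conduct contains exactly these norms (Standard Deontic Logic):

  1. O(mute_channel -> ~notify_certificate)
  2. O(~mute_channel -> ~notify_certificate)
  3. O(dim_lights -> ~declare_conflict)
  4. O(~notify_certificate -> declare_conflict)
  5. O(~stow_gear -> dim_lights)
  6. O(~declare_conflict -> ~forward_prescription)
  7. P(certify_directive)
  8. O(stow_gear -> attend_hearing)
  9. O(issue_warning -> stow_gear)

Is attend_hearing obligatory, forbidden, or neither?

Premises 2 and 1 are O(~mute_channel -> ~notify_certificate) and O(mute_channel -> ~notify_certificate); every ideal world satisfies ~mute_channel or mute_channel, so in either case ~notify_certificate holds — hence O(~notify_certificate).
Premise 4 is O(~notify_certificate -> declare_conflict); since O(~notify_certificate), deontic closure gives O(declare_conflict).
Premise 3, O(dim_lights -> ~declare_conflict), contraposes to O(declare_conflict -> ~dim_lights); with O(declare_conflict) we get O(~dim_lights).
Premise 5 is O(~stow_gear -> dim_lights); contrapositively O(~dim_lights -> stow_gear). Since O(~dim_lights) holds, K gives O(stow_gear).
Applying K to premise 8 (O(stow_gear -> attend_hearing)) and O(stow_gear) yields O(attend_hearing).
Premises 6, 7, 9 do not contribute to this derivation.
Hence attend_hearing is obligatory.

Obligatory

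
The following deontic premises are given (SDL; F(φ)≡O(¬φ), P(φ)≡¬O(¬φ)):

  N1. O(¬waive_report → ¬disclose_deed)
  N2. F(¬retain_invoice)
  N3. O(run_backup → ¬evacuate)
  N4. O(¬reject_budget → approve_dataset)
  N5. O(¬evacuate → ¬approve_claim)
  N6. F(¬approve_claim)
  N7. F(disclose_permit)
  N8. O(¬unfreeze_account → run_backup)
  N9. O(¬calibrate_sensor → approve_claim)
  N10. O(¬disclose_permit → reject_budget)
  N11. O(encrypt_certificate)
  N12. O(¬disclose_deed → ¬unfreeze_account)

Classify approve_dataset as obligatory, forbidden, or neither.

Premise 4 is O(¬reject_budget → approve_dataset), but O(¬reject_budget) is not derivable from the premises, so it does not yield O(approve_dataset).
No premise or chain of K-axiom applications forces O(approve_dataset), and none forces O(¬approve_dataset). So approve_dataset is neither obligatory nor forbidden under these norms.

Neither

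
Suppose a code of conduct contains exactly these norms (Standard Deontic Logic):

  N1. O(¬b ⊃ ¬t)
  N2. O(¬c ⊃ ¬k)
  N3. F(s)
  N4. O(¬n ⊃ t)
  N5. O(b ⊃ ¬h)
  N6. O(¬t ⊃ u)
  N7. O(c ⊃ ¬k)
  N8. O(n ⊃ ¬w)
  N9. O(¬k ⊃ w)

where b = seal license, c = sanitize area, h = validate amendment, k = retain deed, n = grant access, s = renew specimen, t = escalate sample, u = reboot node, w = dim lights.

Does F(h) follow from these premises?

By case analysis on ¬c: premise 2 gives O(¬c ⊃ ¬k) and premise 7 gives O(c ⊃ ¬k), so O(¬k) either way.
With premise 9, O(¬k ⊃ w), the K-axiom yields O(w).
Premise 8, O(n ⊃ ¬w), contraposes to O(w ⊃ ¬n); with O(w) we get O(¬n).
Premise 4 is O(¬n ⊃ t); since O(¬n), deontic closure gives O(t).
The contrapositive of premise 1 (O(¬b ⊃ ¬t)) is O(t ⊃ b), and O(t) is already established, so O(b).
With premise 5, O(b ⊃ ¬h), the K-axiom yields O(¬h).
Premises 3, 6 do not contribute to this derivation.
So O(¬h) holds, i.e. F(h). The claim follows.

Yes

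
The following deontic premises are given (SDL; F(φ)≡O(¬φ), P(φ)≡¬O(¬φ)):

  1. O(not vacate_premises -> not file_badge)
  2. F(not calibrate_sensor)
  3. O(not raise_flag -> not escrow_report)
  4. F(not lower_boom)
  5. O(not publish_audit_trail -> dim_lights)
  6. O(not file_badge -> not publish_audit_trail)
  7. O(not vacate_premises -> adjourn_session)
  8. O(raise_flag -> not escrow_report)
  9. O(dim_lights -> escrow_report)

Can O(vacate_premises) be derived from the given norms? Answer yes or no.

Yes

By case analysis on raise_flag: premise 8 gives O(raise_flag -> not escrow_report) and premise 3 gives O(not raise_flag -> not escrow_report), so O(not escrow_report) either way.
Premise 9, O(dim_lights -> escrow_report), contraposes to O(not escrow_report -> not dim_lights); with O(not escrow_report) we get O(not dim_lights).
Premise 5, O(not publish_audit_trail -> dim_lights), contraposes to O(not dim_lights -> publish_audit_trail); with O(not dim_lights) we get O(publish_audit_trail).
The contrapositive of premise 6 (O(not file_badge -> not publish_audit_trail)) is O(publish_audit_trail -> file_badge), and O(publish_audit_trail) is already established, so O(file_badge).
Premise 1, O(not vacate_premises -> not file_badge), contraposes to O(file_badge -> vacate_premises); with O(file_badge) we get O(vacate_premises).
Premises 2, 4, 7 do not contribute to this derivation.
So O(vacate_premises) follows.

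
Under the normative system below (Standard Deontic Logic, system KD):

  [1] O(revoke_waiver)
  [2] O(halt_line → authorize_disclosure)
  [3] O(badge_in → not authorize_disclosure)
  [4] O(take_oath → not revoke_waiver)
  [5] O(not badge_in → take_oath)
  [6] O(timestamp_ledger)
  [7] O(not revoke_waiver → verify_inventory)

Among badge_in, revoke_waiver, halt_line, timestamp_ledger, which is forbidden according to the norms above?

halt_line

From premise 1 we have O(revoke_waiver).
The contrapositive of premise 4 (O(take_oath → not revoke_waiver)) is O(revoke_waiver → not take_oath), and O(revoke_waiver) is already established, so O(not take_oath).
Premise 5 is O(not badge_in → take_oath); contrapositively O(not take_oath → badge_in). Since O(not take_oath) holds, K gives O(badge_in).
With premise 3, O(badge_in → not authorize_disclosure), the K-axiom yields O(not authorize_disclosure).
The contrapositive of premise 2 (O(halt_line → authorize_disclosure)) is O(not authorize_disclosure → not halt_line), and O(not authorize_disclosure) is already established, so O(not halt_line).
So O(not halt_line) holds, i.e. halt_line is forbidden. None of the other listed options is forbidden under the premises.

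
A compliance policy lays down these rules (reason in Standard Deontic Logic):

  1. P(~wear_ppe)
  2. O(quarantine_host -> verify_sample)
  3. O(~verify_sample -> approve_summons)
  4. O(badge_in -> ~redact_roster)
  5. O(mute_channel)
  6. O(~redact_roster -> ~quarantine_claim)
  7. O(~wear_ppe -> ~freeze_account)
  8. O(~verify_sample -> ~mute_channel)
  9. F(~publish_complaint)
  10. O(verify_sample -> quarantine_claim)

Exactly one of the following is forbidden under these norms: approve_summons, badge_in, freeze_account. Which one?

Premise 5 states O(mute_channel) outright.
Premise 8 is O(~verify_sample -> ~mute_channel); contrapositively O(mute_channel -> verify_sample). Since O(mute_channel) holds, K gives O(verify_sample).
Applying K to premise 10 (O(verify_sample -> quarantine_claim)) and O(verify_sample) yields O(quarantine_claim).
Premise 6, O(~redact_roster -> ~quarantine_claim), contraposes to O(quarantine_claim -> redact_roster); with O(quarantine_claim) we get O(redact_roster).
The contrapositive of premise 4 (O(badge_in -> ~redact_roster)) is O(redact_roster -> ~badge_in), and O(redact_roster) is already established, so O(~badge_in).
So O(~badge_in) holds, i.e. badge_in is forbidden. None of the other listed options is forbidden under the premises.

badge_in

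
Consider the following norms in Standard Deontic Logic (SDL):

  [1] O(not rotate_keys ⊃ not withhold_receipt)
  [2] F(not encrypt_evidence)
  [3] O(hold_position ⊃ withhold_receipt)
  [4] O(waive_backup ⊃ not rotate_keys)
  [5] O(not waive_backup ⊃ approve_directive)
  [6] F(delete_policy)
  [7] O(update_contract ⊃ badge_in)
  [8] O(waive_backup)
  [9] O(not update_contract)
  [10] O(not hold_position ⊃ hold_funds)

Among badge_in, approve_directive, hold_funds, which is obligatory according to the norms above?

hold_funds

Premise 8 states O(waive_backup) outright.
From O(waive_backup) and premise 4, O(waive_backup ⊃ not rotate_keys), we obtain O(not rotate_keys).
Applying K to premise 1 (O(not rotate_keys ⊃ not withhold_receipt)) and O(not rotate_keys) yields O(not withhold_receipt).
Premise 3 is O(hold_position ⊃ withhold_receipt); contrapositively O(not withhold_receipt ⊃ not hold_position). Since O(not withhold_receipt) holds, K gives O(not hold_position).
With premise 10, O(not hold_position ⊃ hold_funds), the K-axiom yields O(hold_funds).
So O(hold_funds) holds — hold_funds is obligatory. None of the other listed options is made obligatory by any chain of premises.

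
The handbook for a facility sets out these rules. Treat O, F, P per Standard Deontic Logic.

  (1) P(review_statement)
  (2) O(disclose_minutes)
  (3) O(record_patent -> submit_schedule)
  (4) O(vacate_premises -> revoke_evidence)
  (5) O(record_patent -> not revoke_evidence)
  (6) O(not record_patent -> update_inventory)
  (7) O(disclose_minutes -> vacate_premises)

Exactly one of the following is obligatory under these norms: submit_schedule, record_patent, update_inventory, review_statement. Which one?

update_inventory

Premise 2 states O(disclose_minutes) outright.
With premise 7, O(disclose_minutes -> vacate_premises), the K-axiom yields O(vacate_premises).
With premise 4, O(vacate_premises -> revoke_evidence), the K-axiom yields O(revoke_evidence).
Premise 5 is O(record_patent -> not revoke_evidence); contrapositively O(revoke_evidence -> not record_patent). Since O(revoke_evidence) holds, K gives O(not record_patent).
Premise 6 is O(not record_patent -> update_inventory); since O(not record_patent), deontic closure gives O(update_inventory).
So O(update_inventory) holds — update_inventory is obligatory. None of the other listed options is made obligatory by any chain of premises.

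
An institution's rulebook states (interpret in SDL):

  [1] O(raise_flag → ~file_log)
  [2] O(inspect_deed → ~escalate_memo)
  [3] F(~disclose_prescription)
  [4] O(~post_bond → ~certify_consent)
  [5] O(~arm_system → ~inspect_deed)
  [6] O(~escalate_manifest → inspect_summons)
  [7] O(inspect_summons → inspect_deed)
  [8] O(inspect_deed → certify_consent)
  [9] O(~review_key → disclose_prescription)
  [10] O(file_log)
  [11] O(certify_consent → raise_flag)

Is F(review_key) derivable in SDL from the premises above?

Premise 9 is O(~review_key → disclose_prescription); even if O(disclose_prescription) held, inferring O(~review_key) would be affirming the consequent — invalid.
No other premise forces O(~review_key). An ideal world satisfying every premise can still have review_key true, so F(review_key) is not derivable.

No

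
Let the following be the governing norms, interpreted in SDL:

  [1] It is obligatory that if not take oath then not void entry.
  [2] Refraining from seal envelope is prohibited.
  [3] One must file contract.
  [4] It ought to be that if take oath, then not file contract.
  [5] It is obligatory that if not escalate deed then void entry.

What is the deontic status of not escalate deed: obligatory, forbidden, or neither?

Forbidden

Premise 3 states O(file_contract) outright.
Premise 4 is O(take_oath → ¬file_contract); contrapositively O(file_contract → ¬take_oath). Since O(file_contract) holds, K gives O(¬take_oath).
Applying K to premise 1 (O(¬take_oath → ¬void_entry)) and O(¬take_oath) yields O(¬void_entry).
Premise 5, O(¬escalate_deed → void_entry), contraposes to O(¬void_entry → escalate_deed); with O(¬void_entry) we get O(escalate_deed).
Premise 2 does not contribute to this derivation.
Thus O(escalate_deed), which is F(¬escalate_deed): ¬escalate_deed is forbidden.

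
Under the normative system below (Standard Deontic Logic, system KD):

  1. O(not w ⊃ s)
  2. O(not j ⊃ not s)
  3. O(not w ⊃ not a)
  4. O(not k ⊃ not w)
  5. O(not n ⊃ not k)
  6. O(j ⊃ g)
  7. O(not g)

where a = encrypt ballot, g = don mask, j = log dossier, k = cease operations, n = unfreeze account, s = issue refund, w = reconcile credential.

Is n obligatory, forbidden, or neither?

Obligatory

Premise 7 states O(not g) outright.
Premise 6, O(j ⊃ g), contraposes to O(not g ⊃ not j); with O(not g) we get O(not j).
Premise 2 is O(not j ⊃ not s); since O(not j), deontic closure gives O(not s).
Premise 1, O(not w ⊃ s), contraposes to O(not s ⊃ w); with O(not s) we get O(w).
The contrapositive of premise 4 (O(not k ⊃ not w)) is O(w ⊃ k), and O(w) is already established, so O(k).
Premise 5, O(not n ⊃ not k), contraposes to O(k ⊃ n); with O(k) we get O(n).
Premise 3 does not contribute to this derivation.
Hence n is obligatory.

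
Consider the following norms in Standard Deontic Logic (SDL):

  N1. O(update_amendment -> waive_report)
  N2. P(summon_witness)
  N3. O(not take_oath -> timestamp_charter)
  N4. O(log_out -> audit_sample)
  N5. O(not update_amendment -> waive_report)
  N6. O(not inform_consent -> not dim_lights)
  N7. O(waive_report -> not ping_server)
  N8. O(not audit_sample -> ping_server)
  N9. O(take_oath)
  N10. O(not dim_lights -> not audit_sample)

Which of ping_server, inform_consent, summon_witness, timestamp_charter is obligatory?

Premises 1 and 5 cover both cases: O(update_amendment -> waive_report) and O(not update_amendment -> waive_report). Since update_amendment ∨ not update_amendment is a tautology, O(waive_report) follows.
Premise 7 is O(waive_report -> not ping_server); since O(waive_report), deontic closure gives O(not ping_server).
The contrapositive of premise 8 (O(not audit_sample -> ping_server)) is O(not ping_server -> audit_sample), and O(not ping_server) is already established, so O(audit_sample).
Premise 10, O(not dim_lights -> not audit_sample), contraposes to O(audit_sample -> dim_lights); with O(audit_sample) we get O(dim_lights).
Premise 6, O(not inform_consent -> not dim_lights), contraposes to O(dim_lights -> inform_consent); with O(dim_lights) we get O(inform_consent).
So O(inform_consent) holds — inform_consent is obligatory. None of the other listed options is made obligatory by any chain of premises.

inform_consent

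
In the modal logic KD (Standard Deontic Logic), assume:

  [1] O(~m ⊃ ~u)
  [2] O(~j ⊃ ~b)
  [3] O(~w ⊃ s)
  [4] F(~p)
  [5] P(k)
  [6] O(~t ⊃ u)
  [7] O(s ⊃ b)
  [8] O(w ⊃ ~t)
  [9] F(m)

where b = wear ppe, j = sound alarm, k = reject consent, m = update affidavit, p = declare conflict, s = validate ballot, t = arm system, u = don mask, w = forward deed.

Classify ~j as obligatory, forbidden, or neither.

Forbidden

Premise 9 is F(m), i.e. O(~m).
With premise 1, O(~m ⊃ ~u), the K-axiom yields O(~u).
The contrapositive of premise 6 (O(~t ⊃ u)) is O(~u ⊃ t), and O(~u) is already established, so O(t).
Premise 8 is O(w ⊃ ~t); contrapositively O(t ⊃ ~w). Since O(t) holds, K gives O(~w).
From O(~w) and premise 3, O(~w ⊃ s), we obtain O(s).
Applying K to premise 7 (O(s ⊃ b)) and O(s) yields O(b).
Premise 2 is O(~j ⊃ ~b); contrapositively O(b ⊃ j). Since O(b) holds, K gives O(j).
Premises 4, 5 do not contribute to this derivation.
Thus O(j), which is F(~j): ~j is forbidden.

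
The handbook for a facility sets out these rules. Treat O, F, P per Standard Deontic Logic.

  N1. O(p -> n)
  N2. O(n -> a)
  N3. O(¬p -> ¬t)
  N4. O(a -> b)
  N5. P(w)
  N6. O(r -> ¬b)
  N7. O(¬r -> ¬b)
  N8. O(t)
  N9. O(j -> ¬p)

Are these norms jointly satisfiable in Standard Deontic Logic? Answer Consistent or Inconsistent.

Inconsistent

By case analysis on ¬r: premise 7 gives O(¬r -> ¬b) and premise 6 gives O(r -> ¬b), so O(¬b) either way.
The contrapositive of premise 4 (O(a -> b)) is O(¬b -> ¬a), and O(¬b) is already established, so O(¬a).
Premise 2, O(n -> a), contraposes to O(¬a -> ¬n); with O(¬a) we get O(¬n).
The contrapositive of premise 1 (O(p -> n)) is O(¬n -> ¬p), and O(¬n) is already established, so O(¬p).
Premise 3 is O(¬p -> ¬t); since O(¬p), deontic closure gives O(¬t).
Yet premise 8 states O(t).
We now have both O(¬t) and O(t) — t is simultaneously obligatory and forbidden, violating the D-axiom.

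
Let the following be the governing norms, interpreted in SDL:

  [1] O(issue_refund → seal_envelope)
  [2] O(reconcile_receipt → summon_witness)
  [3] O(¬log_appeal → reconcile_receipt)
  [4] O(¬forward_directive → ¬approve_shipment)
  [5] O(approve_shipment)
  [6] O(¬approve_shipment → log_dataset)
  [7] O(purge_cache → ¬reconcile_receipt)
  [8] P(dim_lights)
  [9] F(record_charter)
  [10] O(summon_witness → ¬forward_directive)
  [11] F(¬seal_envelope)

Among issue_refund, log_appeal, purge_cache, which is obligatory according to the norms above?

log_appeal

Premise 5 states O(approve_shipment) outright.
The contrapositive of premise 4 (O(¬forward_directive → ¬approve_shipment)) is O(approve_shipment → forward_directive), and O(approve_shipment) is already established, so O(forward_directive).
Premise 10 is O(summon_witness → ¬forward_directive); contrapositively O(forward_directive → ¬summon_witness). Since O(forward_directive) holds, K gives O(¬summon_witness).
The contrapositive of premise 2 (O(reconcile_receipt → summon_witness)) is O(¬summon_witness → ¬reconcile_receipt), and O(¬summon_witness) is already established, so O(¬reconcile_receipt).
Premise 3, O(¬log_appeal → reconcile_receipt), contraposes to O(¬reconcile_receipt → log_appeal); with O(¬reconcile_receipt) we get O(log_appeal).
So O(log_appeal) holds — log_appeal is obligatory. None of the other listed options is made obligatory by any chain of premises.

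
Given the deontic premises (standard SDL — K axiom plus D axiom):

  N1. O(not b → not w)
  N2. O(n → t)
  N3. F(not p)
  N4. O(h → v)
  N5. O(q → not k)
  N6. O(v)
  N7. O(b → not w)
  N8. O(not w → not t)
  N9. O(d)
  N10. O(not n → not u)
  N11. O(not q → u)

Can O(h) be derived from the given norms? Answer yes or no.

Premise 4 is O(h → v); even if O(v) held, inferring O(h) would be affirming the consequent — invalid.
No other premise forces O(h). An ideal world satisfying every premise can still have h false, so O(h) is not derivable.

No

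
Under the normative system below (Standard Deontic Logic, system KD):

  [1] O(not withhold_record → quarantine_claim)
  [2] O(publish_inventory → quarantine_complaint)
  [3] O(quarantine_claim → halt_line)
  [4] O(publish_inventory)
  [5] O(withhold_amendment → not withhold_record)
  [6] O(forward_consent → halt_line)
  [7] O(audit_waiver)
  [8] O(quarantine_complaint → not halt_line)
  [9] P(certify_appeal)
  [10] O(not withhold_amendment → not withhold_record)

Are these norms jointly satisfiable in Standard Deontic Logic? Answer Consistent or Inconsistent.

Premises 5 and 10 are O(withhold_amendment → not withhold_record) and O(not withhold_amendment → not withhold_record); every ideal world satisfies withhold_amendment or not withhold_amendment, so in either case not withhold_record holds — hence O(not withhold_record).
Applying K to premise 1 (O(not withhold_record → quarantine_claim)) and O(not withhold_record) yields O(quarantine_claim).
With premise 3, O(quarantine_claim → halt_line), the K-axiom yields O(halt_line).
The contrapositive of premise 8 (O(quarantine_complaint → not halt_line)) is O(halt_line → not quarantine_complaint), and O(halt_line) is already established, so O(not quarantine_complaint).
The contrapositive of premise 2 (O(publish_inventory → quarantine_complaint)) is O(not quarantine_complaint → not publish_inventory), and O(not quarantine_complaint) is already established, so O(not publish_inventory).
However, premise 4 gives O(publish_inventory).
We now have both O(not publish_inventory) and O(publish_inventory) — publish_inventory is simultaneously obligatory and forbidden, violating the D-axiom.

Inconsistent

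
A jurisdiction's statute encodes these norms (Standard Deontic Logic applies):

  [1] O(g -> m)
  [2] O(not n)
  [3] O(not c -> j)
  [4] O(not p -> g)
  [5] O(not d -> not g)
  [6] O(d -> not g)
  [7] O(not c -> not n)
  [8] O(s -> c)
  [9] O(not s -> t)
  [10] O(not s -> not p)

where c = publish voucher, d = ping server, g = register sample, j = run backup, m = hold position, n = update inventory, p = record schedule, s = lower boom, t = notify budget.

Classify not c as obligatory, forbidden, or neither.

By case analysis on d: premise 6 gives O(d -> not g) and premise 5 gives O(not d -> not g), so O(not g) either way.
The contrapositive of premise 4 (O(not p -> g)) is O(not g -> p), and O(not g) is already established, so O(p).
The contrapositive of premise 10 (O(not s -> not p)) is O(p -> s), and O(p) is already established, so O(s).
With premise 8, O(s -> c), the K-axiom yields O(c).
Premises 1, 2, 3, 7, 9 do not contribute to this derivation.
Thus O(c), which is F(not c): not c is forbidden.

Forbidden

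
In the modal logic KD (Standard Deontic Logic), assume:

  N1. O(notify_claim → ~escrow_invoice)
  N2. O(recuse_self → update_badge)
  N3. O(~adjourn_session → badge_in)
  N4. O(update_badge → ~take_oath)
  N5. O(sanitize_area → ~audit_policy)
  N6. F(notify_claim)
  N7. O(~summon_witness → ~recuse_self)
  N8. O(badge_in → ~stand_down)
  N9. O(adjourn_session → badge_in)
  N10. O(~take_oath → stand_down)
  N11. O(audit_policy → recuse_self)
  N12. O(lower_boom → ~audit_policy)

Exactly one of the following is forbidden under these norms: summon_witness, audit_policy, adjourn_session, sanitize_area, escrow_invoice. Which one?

Premises 9 and 3 cover both cases: O(adjourn_session → badge_in) and O(~adjourn_session → badge_in). Since adjourn_session ∨ ~adjourn_session is a tautology, O(badge_in) follows.
From O(badge_in) and premise 8, O(badge_in → ~stand_down), we obtain O(~stand_down).
The contrapositive of premise 10 (O(~take_oath → stand_down)) is O(~stand_down → take_oath), and O(~stand_down) is already established, so O(take_oath).
The contrapositive of premise 4 (O(update_badge → ~take_oath)) is O(take_oath → ~update_badge), and O(take_oath) is already established, so O(~update_badge).
Premise 2, O(recuse_self → update_badge), contraposes to O(~update_badge → ~recuse_self); with O(~update_badge) we get O(~recuse_self).
Premise 11 is O(audit_policy → recuse_self); contrapositively O(~recuse_self → ~audit_policy). Since O(~recuse_self) holds, K gives O(~audit_policy).
So O(~audit_policy) holds, i.e. audit_policy is forbidden. None of the other listed options is forbidden under the premises.

audit_policy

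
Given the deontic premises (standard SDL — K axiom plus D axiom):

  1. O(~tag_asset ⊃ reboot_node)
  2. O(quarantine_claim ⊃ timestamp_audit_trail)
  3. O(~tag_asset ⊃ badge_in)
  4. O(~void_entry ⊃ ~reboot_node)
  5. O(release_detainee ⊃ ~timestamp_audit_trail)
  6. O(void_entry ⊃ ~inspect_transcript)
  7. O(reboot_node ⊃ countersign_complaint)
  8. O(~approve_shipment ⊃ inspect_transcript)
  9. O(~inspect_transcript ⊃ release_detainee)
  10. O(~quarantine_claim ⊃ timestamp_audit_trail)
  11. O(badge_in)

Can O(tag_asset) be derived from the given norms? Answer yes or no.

By case analysis on ~quarantine_claim: premise 10 gives O(~quarantine_claim ⊃ timestamp_audit_trail) and premise 2 gives O(quarantine_claim ⊃ timestamp_audit_trail), so O(timestamp_audit_trail) either way.
Premise 5 is O(release_detainee ⊃ ~timestamp_audit_trail); contrapositively O(timestamp_audit_trail ⊃ ~release_detainee). Since O(timestamp_audit_trail) holds, K gives O(~release_detainee).
Premise 9, O(~inspect_transcript ⊃ release_detainee), contraposes to O(~release_detainee ⊃ inspect_transcript); with O(~release_detainee) we get O(inspect_transcript).
Premise 6, O(void_entry ⊃ ~inspect_transcript), contraposes to O(inspect_transcript ⊃ ~void_entry); with O(inspect_transcript) we get O(~void_entry).
With premise 4, O(~void_entry ⊃ ~reboot_node), the K-axiom yields O(~reboot_node).
The contrapositive of premise 1 (O(~tag_asset ⊃ reboot_node)) is O(~reboot_node ⊃ tag_asset), and O(~reboot_node) is already established, so O(tag_asset).
Premises 3, 7, 8, 11 do not contribute to this derivation.
So O(tag_asset) follows.

Yes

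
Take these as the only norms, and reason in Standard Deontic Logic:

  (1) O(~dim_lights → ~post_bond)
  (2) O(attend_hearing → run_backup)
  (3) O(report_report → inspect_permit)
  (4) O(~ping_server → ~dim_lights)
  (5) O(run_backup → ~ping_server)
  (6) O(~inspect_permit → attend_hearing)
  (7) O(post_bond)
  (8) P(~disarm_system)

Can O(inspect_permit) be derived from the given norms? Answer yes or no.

Yes

Premise 7 gives O(post_bond).
The contrapositive of premise 1 (O(~dim_lights → ~post_bond)) is O(post_bond → dim_lights), and O(post_bond) is already established, so O(dim_lights).
The contrapositive of premise 4 (O(~ping_server → ~dim_lights)) is O(dim_lights → ping_server), and O(dim_lights) is already established, so O(ping_server).
Premise 5 is O(run_backup → ~ping_server); contrapositively O(ping_server → ~run_backup). Since O(ping_server) holds, K gives O(~run_backup).
The contrapositive of premise 2 (O(attend_hearing → run_backup)) is O(~run_backup → ~attend_hearing), and O(~run_backup) is already established, so O(~attend_hearing).
Premise 6 is O(~inspect_permit → attend_hearing); contrapositively O(~attend_hearing → inspect_permit). Since O(~attend_hearing) holds, K gives O(inspect_permit).
Premises 3, 8 do not contribute to this derivation.
So O(inspect_permit) follows.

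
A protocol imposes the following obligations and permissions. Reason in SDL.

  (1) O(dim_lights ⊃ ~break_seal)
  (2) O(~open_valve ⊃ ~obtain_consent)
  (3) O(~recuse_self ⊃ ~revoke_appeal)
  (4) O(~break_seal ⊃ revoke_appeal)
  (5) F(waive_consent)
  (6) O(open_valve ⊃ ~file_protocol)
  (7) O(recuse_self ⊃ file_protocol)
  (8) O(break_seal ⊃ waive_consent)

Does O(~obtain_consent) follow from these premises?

Premise 5 is F(waive_consent), i.e. O(~waive_consent).
Premise 8 is O(break_seal ⊃ waive_consent); contrapositively O(~waive_consent ⊃ ~break_seal). Since O(~waive_consent) holds, K gives O(~break_seal).
Applying K to premise 4 (O(~break_seal ⊃ revoke_appeal)) and O(~break_seal) yields O(revoke_appeal).
Premise 3 is O(~recuse_self ⊃ ~revoke_appeal); contrapositively O(revoke_appeal ⊃ recuse_self). Since O(revoke_appeal) holds, K gives O(recuse_self).
Premise 7 is O(recuse_self ⊃ file_protocol); since O(recuse_self), deontic closure gives O(file_protocol).
Premise 6 is O(open_valve ⊃ ~file_protocol); contrapositively O(file_protocol ⊃ ~open_valve). Since O(file_protocol) holds, K gives O(~open_valve).
Premise 2 is O(~open_valve ⊃ ~obtain_consent); since O(~open_valve), deontic closure gives O(~obtain_consent).
Premise 1 does not contribute to this derivation.
So O(~obtain_consent) follows.

Yes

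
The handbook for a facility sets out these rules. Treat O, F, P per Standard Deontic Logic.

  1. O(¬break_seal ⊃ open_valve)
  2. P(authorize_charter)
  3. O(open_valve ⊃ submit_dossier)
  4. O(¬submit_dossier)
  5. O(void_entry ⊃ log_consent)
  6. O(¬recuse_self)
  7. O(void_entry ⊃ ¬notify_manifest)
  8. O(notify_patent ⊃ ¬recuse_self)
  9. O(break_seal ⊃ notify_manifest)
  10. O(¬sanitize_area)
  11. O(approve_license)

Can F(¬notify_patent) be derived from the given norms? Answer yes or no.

Premise 8 is O(notify_patent ⊃ ¬recuse_self); even if O(¬recuse_self) held, inferring O(notify_patent) would be affirming the consequent — invalid.
No other premise forces O(notify_patent). An ideal world satisfying every premise can still have ¬notify_patent true, so F(¬notify_patent) is not derivable.

No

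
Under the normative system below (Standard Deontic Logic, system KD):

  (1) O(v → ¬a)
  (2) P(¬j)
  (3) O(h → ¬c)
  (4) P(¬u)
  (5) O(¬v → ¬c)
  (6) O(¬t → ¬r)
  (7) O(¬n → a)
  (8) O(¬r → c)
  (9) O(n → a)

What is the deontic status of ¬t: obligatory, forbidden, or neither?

Forbidden

Premises 9 and 7 are O(n → a) and O(¬n → a); every ideal world satisfies n or ¬n, so in either case a holds — hence O(a).
Premise 1 is O(v → ¬a); contrapositively O(a → ¬v). Since O(a) holds, K gives O(¬v).
Applying K to premise 5 (O(¬v → ¬c)) and O(¬v) yields O(¬c).
The contrapositive of premise 8 (O(¬r → c)) is O(¬c → r), and O(¬c) is already established, so O(r).
Premise 6, O(¬t → ¬r), contraposes to O(r → t); with O(r) we get O(t).
Premises 2, 3, 4 do not contribute to this derivation.
Thus O(t), which is F(¬t): ¬t is forbidden.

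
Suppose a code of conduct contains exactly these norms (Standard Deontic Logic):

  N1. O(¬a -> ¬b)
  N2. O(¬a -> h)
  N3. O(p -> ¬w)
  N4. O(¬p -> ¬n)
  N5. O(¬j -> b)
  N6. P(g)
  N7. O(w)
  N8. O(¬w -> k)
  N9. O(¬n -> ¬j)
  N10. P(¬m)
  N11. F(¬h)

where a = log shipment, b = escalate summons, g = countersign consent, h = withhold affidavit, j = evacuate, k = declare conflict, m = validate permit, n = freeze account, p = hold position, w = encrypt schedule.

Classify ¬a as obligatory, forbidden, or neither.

Forbidden

From premise 7 we have O(w).
The contrapositive of premise 3 (O(p -> ¬w)) is O(w -> ¬p), and O(w) is already established, so O(¬p).
From O(¬p) and premise 4, O(¬p -> ¬n), we obtain O(¬n).
With premise 9, O(¬n -> ¬j), the K-axiom yields O(¬j).
Applying K to premise 5 (O(¬j -> b)) and O(¬j) yields O(b).
Premise 1, O(¬a -> ¬b), contraposes to O(b -> a); with O(b) we get O(a).
Premises 2, 6, 8, 10, 11 do not contribute to this derivation.
Thus O(a), which is F(¬a): ¬a is forbidden.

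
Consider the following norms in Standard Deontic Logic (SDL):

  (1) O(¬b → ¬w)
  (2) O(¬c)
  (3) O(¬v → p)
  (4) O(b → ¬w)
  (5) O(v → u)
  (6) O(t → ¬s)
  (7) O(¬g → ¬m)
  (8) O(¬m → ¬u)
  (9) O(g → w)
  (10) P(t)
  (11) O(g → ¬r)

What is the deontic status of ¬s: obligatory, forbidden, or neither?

Premise 6 is O(t → ¬s), but O(t) is not derivable from the premises (the permission P(t) asserts only ¬O(¬t), not O(t)), so it does not yield O(¬s).
No premise or chain of K-axiom applications forces O(¬s), and none forces O(s). So ¬s is neither obligatory nor forbidden under these norms.

Neither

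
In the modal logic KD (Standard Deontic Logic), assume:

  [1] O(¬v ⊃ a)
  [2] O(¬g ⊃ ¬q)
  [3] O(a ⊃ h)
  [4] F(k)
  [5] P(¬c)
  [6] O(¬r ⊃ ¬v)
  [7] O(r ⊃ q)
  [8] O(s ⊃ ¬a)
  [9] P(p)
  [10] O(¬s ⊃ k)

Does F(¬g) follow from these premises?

Premise 4 is F(k), i.e. O(¬k).
Premise 10, O(¬s ⊃ k), contraposes to O(¬k ⊃ s); with O(¬k) we get O(s).
Premise 8 is O(s ⊃ ¬a); since O(s), deontic closure gives O(¬a).
The contrapositive of premise 1 (O(¬v ⊃ a)) is O(¬a ⊃ v), and O(¬a) is already established, so O(v).
Premise 6 is O(¬r ⊃ ¬v); contrapositively O(v ⊃ r). Since O(v) holds, K gives O(r).
Premise 7 is O(r ⊃ q); since O(r), deontic closure gives O(q).
Premise 2, O(¬g ⊃ ¬q), contraposes to O(q ⊃ g); with O(q) we get O(g).
Premises 3, 5, 9 do not contribute to this derivation.
So O(g) holds, i.e. F(¬g). The claim follows.

Yes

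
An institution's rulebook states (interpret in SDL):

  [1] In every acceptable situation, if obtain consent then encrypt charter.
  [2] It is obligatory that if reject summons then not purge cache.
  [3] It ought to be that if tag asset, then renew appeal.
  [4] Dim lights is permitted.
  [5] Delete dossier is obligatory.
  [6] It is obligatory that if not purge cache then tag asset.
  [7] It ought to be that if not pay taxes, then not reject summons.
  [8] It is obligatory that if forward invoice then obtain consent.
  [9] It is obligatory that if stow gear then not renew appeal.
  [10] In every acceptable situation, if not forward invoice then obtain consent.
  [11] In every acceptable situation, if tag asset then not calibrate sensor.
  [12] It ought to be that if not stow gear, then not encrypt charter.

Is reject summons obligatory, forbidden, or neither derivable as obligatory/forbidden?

Forbidden

Premises 10 and 8 cover both cases: O(¬forward_invoice → obtain_consent) and O(forward_invoice → obtain_consent). Since ¬forward_invoice ∨ forward_invoice is a tautology, O(obtain_consent) follows.
Applying K to premise 1 (O(obtain_consent → encrypt_charter)) and O(obtain_consent) yields O(encrypt_charter).
Premise 12, O(¬stow_gear → ¬encrypt_charter), contraposes to O(encrypt_charter → stow_gear); with O(encrypt_charter) we get O(stow_gear).
From O(stow_gear) and premise 9, O(stow_gear → ¬renew_appeal), we obtain O(¬renew_appeal).
Premise 3 is O(tag_asset → renew_appeal); contrapositively O(¬renew_appeal → ¬tag_asset). Since O(¬renew_appeal) holds, K gives O(¬tag_asset).
Premise 6, O(¬purge_cache → tag_asset), contraposes to O(¬tag_asset → purge_cache); with O(¬tag_asset) we get O(purge_cache).
Premise 2 is O(reject_summons → ¬purge_cache); contrapositively O(purge_cache → ¬reject_summons). Since O(purge_cache) holds, K gives O(¬reject_summons).
Premises 4, 5, 7, 11 do not contribute to this derivation.
Thus O(¬reject_summons), which is F(reject_summons): reject_summons is forbidden.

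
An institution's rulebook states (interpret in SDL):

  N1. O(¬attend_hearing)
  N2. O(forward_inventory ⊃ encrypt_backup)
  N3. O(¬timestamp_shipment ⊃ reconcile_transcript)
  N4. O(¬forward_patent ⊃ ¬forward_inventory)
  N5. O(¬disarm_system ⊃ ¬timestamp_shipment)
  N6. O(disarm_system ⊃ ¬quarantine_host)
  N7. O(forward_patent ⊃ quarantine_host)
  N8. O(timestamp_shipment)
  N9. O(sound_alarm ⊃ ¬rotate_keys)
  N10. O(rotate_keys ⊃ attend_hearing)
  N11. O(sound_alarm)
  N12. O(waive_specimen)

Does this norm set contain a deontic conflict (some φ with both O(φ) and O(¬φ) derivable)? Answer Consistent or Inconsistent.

Consistent

Premise 10 is O(rotate_keys ⊃ attend_hearing), but O(rotate_keys) is not derivable from the premises, so it does not yield O(attend_hearing).
So O(attend_hearing) is not derivable, and the apparent clash with O(¬attend_hearing) does not arise.
A world satisfying every obligation exists (e.g. attend_hearing=false, disarm_system=true, encrypt_backup=false, forward_inventory=false, forward_patent=false, quarantine_host=false, reconcile_transcript=false, rotate_keys=false, sound_alarm=true, timestamp_shipment=true, waive_specimen=true); no atom is both obligatory and forbidden, so the set is consistent.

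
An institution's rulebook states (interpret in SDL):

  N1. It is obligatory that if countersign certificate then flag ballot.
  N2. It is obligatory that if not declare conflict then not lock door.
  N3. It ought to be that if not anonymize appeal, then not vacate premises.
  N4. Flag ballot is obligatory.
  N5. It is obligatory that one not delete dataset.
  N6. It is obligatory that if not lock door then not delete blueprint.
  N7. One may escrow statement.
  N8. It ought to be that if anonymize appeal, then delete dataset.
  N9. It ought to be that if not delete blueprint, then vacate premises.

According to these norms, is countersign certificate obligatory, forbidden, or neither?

Neither

Premise 1 is O(countersign_certificate → flag_ballot); even if O(flag_ballot) held, inferring O(countersign_certificate) would be affirming the consequent — invalid.
No premise or chain of K-axiom applications forces O(countersign_certificate), and none forces O(¬countersign_certificate). So countersign_certificate is neither obligatory nor forbidden under these norms.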